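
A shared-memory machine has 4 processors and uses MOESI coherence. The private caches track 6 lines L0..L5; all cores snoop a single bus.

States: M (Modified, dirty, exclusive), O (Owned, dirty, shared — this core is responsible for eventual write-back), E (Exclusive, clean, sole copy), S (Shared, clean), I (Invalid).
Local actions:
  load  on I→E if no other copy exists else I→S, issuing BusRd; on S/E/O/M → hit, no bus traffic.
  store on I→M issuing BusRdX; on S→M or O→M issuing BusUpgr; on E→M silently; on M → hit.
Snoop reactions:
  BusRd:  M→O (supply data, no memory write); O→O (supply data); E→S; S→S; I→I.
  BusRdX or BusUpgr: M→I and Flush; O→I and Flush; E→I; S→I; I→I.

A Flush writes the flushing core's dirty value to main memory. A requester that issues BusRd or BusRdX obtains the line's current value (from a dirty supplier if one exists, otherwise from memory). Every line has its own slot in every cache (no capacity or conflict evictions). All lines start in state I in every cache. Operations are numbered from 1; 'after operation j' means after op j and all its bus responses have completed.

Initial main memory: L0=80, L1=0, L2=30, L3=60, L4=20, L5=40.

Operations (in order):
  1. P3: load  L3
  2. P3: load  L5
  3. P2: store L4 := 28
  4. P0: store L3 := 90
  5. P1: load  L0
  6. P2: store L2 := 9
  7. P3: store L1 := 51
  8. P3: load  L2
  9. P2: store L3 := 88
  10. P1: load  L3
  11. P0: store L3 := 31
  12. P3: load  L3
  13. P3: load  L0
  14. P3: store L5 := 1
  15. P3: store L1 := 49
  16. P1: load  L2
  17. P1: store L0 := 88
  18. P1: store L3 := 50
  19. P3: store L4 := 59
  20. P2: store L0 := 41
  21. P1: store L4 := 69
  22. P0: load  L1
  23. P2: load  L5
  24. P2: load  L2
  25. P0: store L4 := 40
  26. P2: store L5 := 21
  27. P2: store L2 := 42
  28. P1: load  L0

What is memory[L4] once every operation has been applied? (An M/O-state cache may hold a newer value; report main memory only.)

step 1: P3: load  L3  ⟶  IIIE  (L3)  txn=BusRd  M[L3]=60
step 2: P3: load  L5  ⟶  IIIE  (L5)  txn=BusRd  M[L5]=40
step 3: P2: store L4 := 28  ⟶  IIMI  (L4)  txn=BusRdX  M[L4]=20
step 4: P0: store L3 := 90  ⟶  MIII  (L3)  txn=BusRdX  M[L3]=60
step 5: P1: load  L0  ⟶  IEII  (L0)  txn=BusRd  M[L0]=80
step 6: P2: store L2 := 9  ⟶  IIMI  (L2)  txn=BusRdX  M[L2]=30
step 7: P3: store L1 := 51  ⟶  IIIM  (L1)  txn=BusRdX  M[L1]=0
step 8: P3: load  L2  ⟶  IIOS  (L2)  txn=BusRd  M[L2]=30
step 9: P2: store L3 := 88  ⟶  IIMI  (L3)  txn=BusRdX+Flush  M[L3]=90
step 10: P1: load  L3  ⟶  ISOI  (L3)  txn=BusRd  M[L3]=90
step 11: P0: store L3 := 31  ⟶  MIII  (L3)  txn=BusRdX+Flush  M[L3]=88
step 12: P3: load  L3  ⟶  OIIS  (L3)  txn=BusRd  M[L3]=88
step 13: P3: load  L0  ⟶  ISIS  (L0)  txn=BusRd  M[L0]=80
step 14: P3: store L5 := 1  ⟶  IIIM  (L5)  txn=∅  M[L5]=40
step 15: P3: store L1 := 49  ⟶  IIIM  (L1)  txn=∅  M[L1]=0
step 16: P1: load  L2  ⟶  ISOS  (L2)  txn=BusRd  M[L2]=30
step 17: P1: store L0 := 88  ⟶  IMII  (L0)  txn=BusUpgr  M[L0]=80
step 18: P1: store L3 := 50  ⟶  IMII  (L3)  txn=BusRdX+Flush  M[L3]=31
step 19: P3: store L4 := 59  ⟶  IIIM  (L4)  txn=BusRdX+Flush  M[L4]=28
step 20: P2: store L0 := 41  ⟶  IIMI  (L0)  txn=BusRdX+Flush  M[L0]=88
step 21: P1: store L4 := 69  ⟶  IMII  (L4)  txn=BusRdX+Flush  M[L4]=59
step 22: P0: load  L1  ⟶  SIIO  (L1)  txn=BusRd  M[L1]=0
step 23: P2: load  L5  ⟶  IISO  (L5)  txn=BusRd  M[L5]=40
step 24: P2: load  L2  ⟶  ISOS  (L2)  txn=∅  M[L2]=30
step 25: P0: store L4 := 40  ⟶  MIII  (L4)  txn=BusRdX+Flush  M[L4]=69
step 26: P2: store L5 := 21  ⟶  IIMI  (L5)  txn=BusUpgr+Flush  M[L5]=1
step 27: P2: store L2 := 42  ⟶  IIMI  (L2)  txn=BusUpgr  M[L2]=30
step 28: P1: load  L0  ⟶  ISOI  (L0)  txn=BusRd  M[L0]=88

memory[L4] = 69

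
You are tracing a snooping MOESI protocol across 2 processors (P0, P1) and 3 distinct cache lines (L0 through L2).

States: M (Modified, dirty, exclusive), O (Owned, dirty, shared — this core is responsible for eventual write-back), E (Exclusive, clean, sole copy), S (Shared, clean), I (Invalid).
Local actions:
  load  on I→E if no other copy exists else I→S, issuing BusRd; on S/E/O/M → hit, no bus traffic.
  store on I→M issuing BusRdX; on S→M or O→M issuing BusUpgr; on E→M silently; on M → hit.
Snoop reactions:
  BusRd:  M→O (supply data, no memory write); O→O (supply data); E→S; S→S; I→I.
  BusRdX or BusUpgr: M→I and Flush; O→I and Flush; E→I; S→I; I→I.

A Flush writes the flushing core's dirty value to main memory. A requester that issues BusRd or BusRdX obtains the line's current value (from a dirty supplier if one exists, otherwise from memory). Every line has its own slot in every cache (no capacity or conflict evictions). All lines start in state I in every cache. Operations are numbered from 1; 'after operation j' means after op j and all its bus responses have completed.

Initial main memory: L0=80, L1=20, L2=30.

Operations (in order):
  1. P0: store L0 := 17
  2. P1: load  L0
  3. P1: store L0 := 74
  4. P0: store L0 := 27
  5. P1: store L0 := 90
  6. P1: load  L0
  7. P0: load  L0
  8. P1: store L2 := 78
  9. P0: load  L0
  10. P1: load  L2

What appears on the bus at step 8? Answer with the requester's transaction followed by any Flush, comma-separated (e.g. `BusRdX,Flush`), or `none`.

bus = BusRdX

step 1: P0: store L0 := 17  ⟶  MI  (L0)  txn=BusRdX  M[L0]=80
step 2: P1: load  L0  ⟶  OS  (L0)  txn=BusRd  M[L0]=80
step 3: P1: store L0 := 74  ⟶  IM  (L0)  txn=BusUpgr+Flush  M[L0]=17
step 4: P0: store L0 := 27  ⟶  MI  (L0)  txn=BusRdX+Flush  M[L0]=74
step 5: P1: store L0 := 90  ⟶  IM  (L0)  txn=BusRdX+Flush  M[L0]=27
step 6: P1: load  L0  ⟶  IM  (L0)  txn=∅  M[L0]=27
step 7: P0: load  L0  ⟶  SO  (L0)  txn=BusRd  M[L0]=27
step 8: P1: store L2 := 78  ⟶  IM  (L2)  txn=BusRdX  M[L2]=30
step 9: P0: load  L0  ⟶  SO  (L0)  txn=∅  M[L0]=27
step 10: P1: load  L2  ⟶  IM  (L2)  txn=∅  M[L2]=30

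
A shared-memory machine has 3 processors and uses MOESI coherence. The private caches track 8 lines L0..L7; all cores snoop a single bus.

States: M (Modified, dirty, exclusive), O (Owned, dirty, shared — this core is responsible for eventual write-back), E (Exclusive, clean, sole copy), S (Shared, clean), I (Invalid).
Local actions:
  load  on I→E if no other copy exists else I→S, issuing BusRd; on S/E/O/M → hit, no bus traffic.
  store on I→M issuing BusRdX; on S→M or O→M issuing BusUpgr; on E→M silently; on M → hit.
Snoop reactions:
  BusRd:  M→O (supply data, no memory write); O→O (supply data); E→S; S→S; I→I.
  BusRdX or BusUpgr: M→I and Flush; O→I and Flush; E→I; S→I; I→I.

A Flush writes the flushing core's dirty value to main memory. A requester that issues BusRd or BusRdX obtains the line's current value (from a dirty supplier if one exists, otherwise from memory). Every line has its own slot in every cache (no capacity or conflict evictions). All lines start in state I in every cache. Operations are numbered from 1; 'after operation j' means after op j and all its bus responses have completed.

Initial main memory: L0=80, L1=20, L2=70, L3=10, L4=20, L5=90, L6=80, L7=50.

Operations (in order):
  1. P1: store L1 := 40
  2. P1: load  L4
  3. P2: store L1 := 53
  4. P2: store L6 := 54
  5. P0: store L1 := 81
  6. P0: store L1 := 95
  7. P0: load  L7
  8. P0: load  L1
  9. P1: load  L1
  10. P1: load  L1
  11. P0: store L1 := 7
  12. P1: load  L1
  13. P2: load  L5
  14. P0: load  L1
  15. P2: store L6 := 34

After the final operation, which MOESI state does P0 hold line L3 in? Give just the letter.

[1] P1: store L1 := 40 | P0:I, P1:M(40), P2:I | bus: BusRdX
[2] P1: load  L4 | P0:I, P1:E(20), P2:I | bus: BusRd
[3] P2: store L1 := 53 | P0:I, P1:I, P2:M(53) | bus: BusRdX,Flush
[4] P2: store L6 := 54 | P0:I, P1:I, P2:M(54) | bus: BusRdX
[5] P0: store L1 := 81 | P0:M(81), P1:I, P2:I | bus: BusRdX,Flush
[6] P0: store L1 := 95 | P0:M(95), P1:I, P2:I | bus: none
[7] P0: load  L7 | P0:E(50), P1:I, P2:I | bus: BusRd
[8] P0: load  L1 | P0:M(95), P1:I, P2:I | bus: none
[9] P1: load  L1 | P0:O(95), P1:S(95), P2:I | bus: BusRd
[10] P1: load  L1 | P0:O(95), P1:S(95), P2:I | bus: none
[11] P0: store L1 := 7 | P0:M(7), P1:I, P2:I | bus: BusUpgr
[12] P1: load  L1 | P0:O(7), P1:S(7), P2:I | bus: BusRd
[13] P2: load  L5 | P0:I, P1:I, P2:E(90) | bus: BusRd
[14] P0: load  L1 | P0:O(7), P1:S(7), P2:I | bus: none
[15] P2: store L6 := 34 | P0:I, P1:I, P2:M(34) | bus: none

state = I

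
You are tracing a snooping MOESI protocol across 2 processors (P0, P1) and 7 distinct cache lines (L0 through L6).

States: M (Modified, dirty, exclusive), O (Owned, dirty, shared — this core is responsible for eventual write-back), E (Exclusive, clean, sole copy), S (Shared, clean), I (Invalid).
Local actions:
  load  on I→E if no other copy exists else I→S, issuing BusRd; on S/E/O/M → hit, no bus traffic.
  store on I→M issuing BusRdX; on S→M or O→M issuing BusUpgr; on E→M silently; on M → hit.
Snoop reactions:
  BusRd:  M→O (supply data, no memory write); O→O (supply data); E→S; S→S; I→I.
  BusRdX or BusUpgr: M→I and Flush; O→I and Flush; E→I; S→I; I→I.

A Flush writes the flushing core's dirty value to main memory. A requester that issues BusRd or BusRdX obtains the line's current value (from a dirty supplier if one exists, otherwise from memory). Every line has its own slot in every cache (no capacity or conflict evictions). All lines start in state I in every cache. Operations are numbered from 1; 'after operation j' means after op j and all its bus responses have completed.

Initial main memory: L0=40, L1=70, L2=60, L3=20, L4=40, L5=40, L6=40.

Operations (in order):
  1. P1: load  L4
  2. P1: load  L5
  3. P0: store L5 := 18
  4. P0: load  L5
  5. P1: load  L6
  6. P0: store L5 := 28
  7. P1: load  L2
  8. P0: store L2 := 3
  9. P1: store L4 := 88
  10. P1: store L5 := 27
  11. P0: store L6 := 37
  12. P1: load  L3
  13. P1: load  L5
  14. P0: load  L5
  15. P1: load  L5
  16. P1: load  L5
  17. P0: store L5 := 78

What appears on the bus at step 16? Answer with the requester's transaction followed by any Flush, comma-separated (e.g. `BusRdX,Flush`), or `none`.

  op1 P1: load  L4 → I/E on L4; bus BusRd; mem=40
  op2 P1: load  L5 → I/E on L5; bus BusRd; mem=40
  op3 P0: store L5 := 18 → M/I on L5; bus BusRdX; mem=40
  op4 P0: load  L5 → M/I on L5; bus (none); mem=40
  op5 P1: load  L6 → I/E on L6; bus BusRd; mem=40
  op6 P0: store L5 := 28 → M/I on L5; bus (none); mem=40
  op7 P1: load  L2 → I/E on L2; bus BusRd; mem=60
  op8 P0: store L2 := 3 → M/I on L2; bus BusRdX; mem=60
  op9 P1: store L4 := 88 → I/M on L4; bus (none); mem=40
  op10 P1: store L5 := 27 → I/M on L5; bus BusRdX Flush; mem=28
  op11 P0: store L6 := 37 → M/I on L6; bus BusRdX; mem=40
  op12 P1: load  L3 → I/E on L3; bus BusRd; mem=20
  op13 P1: load  L5 → I/M on L5; bus (none); mem=28
  op14 P0: load  L5 → S/O on L5; bus BusRd; mem=28
  op15 P1: load  L5 → S/O on L5; bus (none); mem=28
  op16 P1: load  L5 → S/O on L5; bus (none); mem=28
  op17 P0: store L5 := 78 → M/I on L5; bus BusUpgr Flush; mem=27

bus = none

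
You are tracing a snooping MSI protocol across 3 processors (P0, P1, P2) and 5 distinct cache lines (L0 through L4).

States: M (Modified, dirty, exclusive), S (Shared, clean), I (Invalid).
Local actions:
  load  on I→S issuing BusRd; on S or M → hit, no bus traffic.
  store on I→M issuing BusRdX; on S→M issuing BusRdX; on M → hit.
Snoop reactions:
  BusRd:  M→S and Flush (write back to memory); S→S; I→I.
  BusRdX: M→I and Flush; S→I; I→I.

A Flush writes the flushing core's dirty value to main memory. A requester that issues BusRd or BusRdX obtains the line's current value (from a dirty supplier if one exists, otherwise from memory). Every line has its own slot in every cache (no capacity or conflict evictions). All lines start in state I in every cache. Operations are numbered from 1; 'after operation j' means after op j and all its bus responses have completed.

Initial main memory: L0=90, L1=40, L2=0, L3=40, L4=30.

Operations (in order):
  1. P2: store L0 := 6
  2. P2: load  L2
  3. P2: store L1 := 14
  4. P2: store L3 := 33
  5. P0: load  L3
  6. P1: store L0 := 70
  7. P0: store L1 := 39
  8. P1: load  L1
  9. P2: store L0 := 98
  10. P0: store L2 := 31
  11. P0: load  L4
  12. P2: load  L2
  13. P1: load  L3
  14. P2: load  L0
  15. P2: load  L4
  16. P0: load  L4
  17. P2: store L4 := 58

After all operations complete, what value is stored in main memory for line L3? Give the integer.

memory[L3] = 33

1. P2: store L0 := 6  bus=[BusRdX]  L0: P0=I P1=I P2=M  mem[L0]=90
2. P2: load  L2  bus=[BusRd]  L2: P0=I P1=I P2=S  mem[L2]=0
3. P2: store L1 := 14  bus=[BusRdX]  L1: P0=I P1=I P2=M  mem[L1]=40
4. P2: store L3 := 33  bus=[BusRdX]  L3: P0=I P1=I P2=M  mem[L3]=40
5. P0: load  L3  bus=[BusRd,Flush]  L3: P0=S P1=I P2=S  mem[L3]=33
6. P1: store L0 := 70  bus=[BusRdX,Flush]  L0: P0=I P1=M P2=I  mem[L0]=6
7. P0: store L1 := 39  bus=[BusRdX,Flush]  L1: P0=M P1=I P2=I  mem[L1]=14
8. P1: load  L1  bus=[BusRd,Flush]  L1: P0=S P1=S P2=I  mem[L1]=39
9. P2: store L0 := 98  bus=[BusRdX,Flush]  L0: P0=I P1=I P2=M  mem[L0]=70
10. P0: store L2 := 31  bus=[BusRdX]  L2: P0=M P1=I P2=I  mem[L2]=0
11. P0: load  L4  bus=[BusRd]  L4: P0=S P1=I P2=I  mem[L4]=30
12. P2: load  L2  bus=[BusRd,Flush]  L2: P0=S P1=I P2=S  mem[L2]=31
13. P1: load  L3  bus=[BusRd]  L3: P0=S P1=S P2=S  mem[L3]=33
14. P2: load  L0  bus=[-]  L0: P0=I P1=I P2=M  mem[L0]=70
15. P2: load  L4  bus=[BusRd]  L4: P0=S P1=I P2=S  mem[L4]=30
16. P0: load  L4  bus=[-]  L4: P0=S P1=I P2=S  mem[L4]=30
17. P2: store L4 := 58  bus=[BusRdX]  L4: P0=I P1=I P2=M  mem[L4]=30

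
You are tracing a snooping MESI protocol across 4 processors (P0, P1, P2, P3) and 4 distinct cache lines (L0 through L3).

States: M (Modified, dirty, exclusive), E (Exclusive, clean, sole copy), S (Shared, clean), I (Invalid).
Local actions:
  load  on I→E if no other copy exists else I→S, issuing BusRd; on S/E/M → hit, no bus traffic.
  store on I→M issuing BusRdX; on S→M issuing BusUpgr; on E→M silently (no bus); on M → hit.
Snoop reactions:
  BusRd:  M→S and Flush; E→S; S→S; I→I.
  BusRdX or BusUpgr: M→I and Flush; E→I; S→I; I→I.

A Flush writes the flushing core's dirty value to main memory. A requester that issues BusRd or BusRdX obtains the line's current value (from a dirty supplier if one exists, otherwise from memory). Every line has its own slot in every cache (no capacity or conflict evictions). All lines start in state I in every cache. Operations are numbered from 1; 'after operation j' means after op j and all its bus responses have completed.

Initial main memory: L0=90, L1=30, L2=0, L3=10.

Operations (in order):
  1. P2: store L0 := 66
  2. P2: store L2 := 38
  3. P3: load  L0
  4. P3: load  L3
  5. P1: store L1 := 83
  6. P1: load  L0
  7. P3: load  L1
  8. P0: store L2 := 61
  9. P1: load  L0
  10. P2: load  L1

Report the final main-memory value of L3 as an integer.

memory[L3] = 10

1. P2: store L0 := 66  bus=[BusRdX]  L0: P0=I P1=I P2=M P3=I  mem[L0]=90
2. P2: store L2 := 38  bus=[BusRdX]  L2: P0=I P1=I P2=M P3=I  mem[L2]=0
3. P3: load  L0  bus=[BusRd,Flush]  L0: P0=I P1=I P2=S P3=S  mem[L0]=66
4. P3: load  L3  bus=[BusRd]  L3: P0=I P1=I P2=I P3=E  mem[L3]=10
5. P1: store L1 := 83  bus=[BusRdX]  L1: P0=I P1=M P2=I P3=I  mem[L1]=30
6. P1: load  L0  bus=[BusRd]  L0: P0=I P1=S P2=S P3=S  mem[L0]=66
7. P3: load  L1  bus=[BusRd,Flush]  L1: P0=I P1=S P2=I P3=S  mem[L1]=83
8. P0: store L2 := 61  bus=[BusRdX,Flush]  L2: P0=M P1=I P2=I P3=I  mem[L2]=38
9. P1: load  L0  bus=[-]  L0: P0=I P1=S P2=S P3=S  mem[L0]=66
10. P2: load  L1  bus=[BusRd]  L1: P0=I P1=S P2=S P3=S  mem[L1]=83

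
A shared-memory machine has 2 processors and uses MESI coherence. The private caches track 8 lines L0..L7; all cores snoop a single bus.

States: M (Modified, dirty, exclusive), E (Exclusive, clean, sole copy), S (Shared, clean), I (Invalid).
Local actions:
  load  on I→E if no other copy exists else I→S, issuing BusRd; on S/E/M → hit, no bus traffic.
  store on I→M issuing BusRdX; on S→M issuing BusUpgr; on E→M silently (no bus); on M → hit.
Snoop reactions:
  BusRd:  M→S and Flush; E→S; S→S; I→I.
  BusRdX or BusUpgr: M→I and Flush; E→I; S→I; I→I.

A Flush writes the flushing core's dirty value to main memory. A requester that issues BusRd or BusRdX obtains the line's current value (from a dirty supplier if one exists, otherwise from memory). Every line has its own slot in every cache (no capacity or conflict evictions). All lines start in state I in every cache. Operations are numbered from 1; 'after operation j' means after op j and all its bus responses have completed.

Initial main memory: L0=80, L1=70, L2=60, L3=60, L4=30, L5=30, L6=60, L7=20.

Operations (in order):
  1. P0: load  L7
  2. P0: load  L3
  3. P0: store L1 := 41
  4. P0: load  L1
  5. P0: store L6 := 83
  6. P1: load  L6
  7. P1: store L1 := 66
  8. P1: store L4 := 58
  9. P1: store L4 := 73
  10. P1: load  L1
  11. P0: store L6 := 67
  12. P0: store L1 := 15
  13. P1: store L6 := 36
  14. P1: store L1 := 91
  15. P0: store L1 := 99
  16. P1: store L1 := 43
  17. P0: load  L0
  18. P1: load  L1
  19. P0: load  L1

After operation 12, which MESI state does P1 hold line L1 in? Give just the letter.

state = I

step 1: P0: load  L7  ⟶  EI  (L7)  txn=BusRd  M[L7]=20
step 2: P0: load  L3  ⟶  EI  (L3)  txn=BusRd  M[L3]=60
step 3: P0: store L1 := 41  ⟶  MI  (L1)  txn=BusRdX  M[L1]=70
step 4: P0: load  L1  ⟶  MI  (L1)  txn=∅  M[L1]=70
step 5: P0: store L6 := 83  ⟶  MI  (L6)  txn=BusRdX  M[L6]=60
step 6: P1: load  L6  ⟶  SS  (L6)  txn=BusRd+Flush  M[L6]=83
step 7: P1: store L1 := 66  ⟶  IM  (L1)  txn=BusRdX+Flush  M[L1]=41
step 8: P1: store L4 := 58  ⟶  IM  (L4)  txn=BusRdX  M[L4]=30
step 9: P1: store L4 := 73  ⟶  IM  (L4)  txn=∅  M[L4]=30
step 10: P1: load  L1  ⟶  IM  (L1)  txn=∅  M[L1]=41
step 11: P0: store L6 := 67  ⟶  MI  (L6)  txn=BusUpgr  M[L6]=83
step 12: P0: store L1 := 15  ⟶  MI  (L1)  txn=BusRdX+Flush  M[L1]=66
step 13: P1: store L6 := 36  ⟶  IM  (L6)  txn=BusRdX+Flush  M[L6]=67
step 14: P1: store L1 := 91  ⟶  IM  (L1)  txn=BusRdX+Flush  M[L1]=15
step 15: P0: store L1 := 99  ⟶  MI  (L1)  txn=BusRdX+Flush  M[L1]=91
step 16: P1: store L1 := 43  ⟶  IM  (L1)  txn=BusRdX+Flush  M[L1]=99
step 17: P0: load  L0  ⟶  EI  (L0)  txn=BusRd  M[L0]=80
step 18: P1: load  L1  ⟶  IM  (L1)  txn=∅  M[L1]=99
step 19: P0: load  L1  ⟶  SS  (L1)  txn=BusRd+Flush  M[L1]=43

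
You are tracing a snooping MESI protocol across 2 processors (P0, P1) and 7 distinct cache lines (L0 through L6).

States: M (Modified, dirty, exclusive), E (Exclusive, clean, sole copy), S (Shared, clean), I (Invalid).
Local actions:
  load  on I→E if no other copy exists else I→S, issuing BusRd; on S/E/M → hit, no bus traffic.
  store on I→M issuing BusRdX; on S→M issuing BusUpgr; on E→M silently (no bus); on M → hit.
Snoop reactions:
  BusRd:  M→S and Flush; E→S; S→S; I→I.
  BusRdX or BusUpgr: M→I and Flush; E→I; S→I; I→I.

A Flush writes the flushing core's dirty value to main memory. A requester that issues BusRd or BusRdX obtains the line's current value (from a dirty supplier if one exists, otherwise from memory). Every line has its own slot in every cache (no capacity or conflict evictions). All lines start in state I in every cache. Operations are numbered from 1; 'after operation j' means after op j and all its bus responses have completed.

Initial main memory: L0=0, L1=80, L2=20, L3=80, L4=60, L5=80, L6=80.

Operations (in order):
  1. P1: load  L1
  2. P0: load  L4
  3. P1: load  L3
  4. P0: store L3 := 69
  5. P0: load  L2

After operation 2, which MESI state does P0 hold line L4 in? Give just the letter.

state = E

1. P1: load  L1  bus=[BusRd]  L1: P0=I P1=E  mem[L1]=80
2. P0: load  L4  bus=[BusRd]  L4: P0=E P1=I  mem[L4]=60
3. P1: load  L3  bus=[BusRd]  L3: P0=I P1=E  mem[L3]=80
4. P0: store L3 := 69  bus=[BusRdX]  L3: P0=M P1=I  mem[L3]=80
5. P0: load  L2  bus=[BusRd]  L2: P0=E P1=I  mem[L2]=20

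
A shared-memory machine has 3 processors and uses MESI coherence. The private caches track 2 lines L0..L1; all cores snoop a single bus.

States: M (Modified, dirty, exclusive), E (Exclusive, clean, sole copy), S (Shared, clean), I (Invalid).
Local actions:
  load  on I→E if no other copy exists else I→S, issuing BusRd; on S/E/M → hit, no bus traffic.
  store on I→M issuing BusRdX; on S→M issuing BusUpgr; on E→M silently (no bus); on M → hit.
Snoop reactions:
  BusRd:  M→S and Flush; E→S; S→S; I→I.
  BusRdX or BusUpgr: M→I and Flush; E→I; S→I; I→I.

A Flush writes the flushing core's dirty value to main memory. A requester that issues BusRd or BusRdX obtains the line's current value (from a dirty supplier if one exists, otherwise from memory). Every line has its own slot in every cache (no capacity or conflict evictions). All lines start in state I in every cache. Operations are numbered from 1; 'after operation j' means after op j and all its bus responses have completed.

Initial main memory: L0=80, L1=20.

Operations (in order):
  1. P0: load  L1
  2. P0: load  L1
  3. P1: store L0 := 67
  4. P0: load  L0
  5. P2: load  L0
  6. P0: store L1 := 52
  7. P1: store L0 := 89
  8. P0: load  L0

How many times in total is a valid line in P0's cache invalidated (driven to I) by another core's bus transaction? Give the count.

  op1 P0: load  L1 → E/I/I on L1; bus BusRd; mem=20
  op2 P0: load  L1 → E/I/I on L1; bus (none); mem=20
  op3 P1: store L0 := 67 → I/M/I on L0; bus BusRdX; mem=80
  op4 P0: load  L0 → S/S/I on L0; bus BusRd Flush; mem=67
  op5 P2: load  L0 → S/S/S on L0; bus BusRd; mem=67
  op6 P0: store L1 := 52 → M/I/I on L1; bus (none); mem=20
  op7 P1: store L0 := 89 → I/M/I on L0; bus BusUpgr; mem=67
  op8 P0: load  L0 → S/S/I on L0; bus BusRd Flush; mem=89

invalidations = 1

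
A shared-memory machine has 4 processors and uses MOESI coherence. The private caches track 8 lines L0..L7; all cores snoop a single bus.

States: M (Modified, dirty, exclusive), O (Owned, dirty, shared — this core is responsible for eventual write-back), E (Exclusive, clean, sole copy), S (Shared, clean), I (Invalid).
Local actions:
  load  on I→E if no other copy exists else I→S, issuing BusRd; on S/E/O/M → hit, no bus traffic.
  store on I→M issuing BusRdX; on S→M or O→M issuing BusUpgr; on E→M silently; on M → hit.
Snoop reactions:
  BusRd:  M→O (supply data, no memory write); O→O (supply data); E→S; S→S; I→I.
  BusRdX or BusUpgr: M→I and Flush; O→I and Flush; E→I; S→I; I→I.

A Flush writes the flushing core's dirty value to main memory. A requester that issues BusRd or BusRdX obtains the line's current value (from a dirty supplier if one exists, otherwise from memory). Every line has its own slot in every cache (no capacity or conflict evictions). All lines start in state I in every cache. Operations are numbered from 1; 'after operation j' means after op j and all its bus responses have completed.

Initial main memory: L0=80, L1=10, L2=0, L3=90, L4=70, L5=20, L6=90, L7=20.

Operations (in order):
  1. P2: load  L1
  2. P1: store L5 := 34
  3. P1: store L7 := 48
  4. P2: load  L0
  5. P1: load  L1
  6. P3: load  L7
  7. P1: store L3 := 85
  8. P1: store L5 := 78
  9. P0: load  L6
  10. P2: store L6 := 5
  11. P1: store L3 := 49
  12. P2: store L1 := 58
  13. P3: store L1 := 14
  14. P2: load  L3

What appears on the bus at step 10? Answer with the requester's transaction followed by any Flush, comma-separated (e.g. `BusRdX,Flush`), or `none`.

  op1 P2: load  L1 → I/I/E/I on L1; bus BusRd; mem=10
  op2 P1: store L5 := 34 → I/M/I/I on L5; bus BusRdX; mem=20
  op3 P1: store L7 := 48 → I/M/I/I on L7; bus BusRdX; mem=20
  op4 P2: load  L0 → I/I/E/I on L0; bus BusRd; mem=80
  op5 P1: load  L1 → I/S/S/I on L1; bus BusRd; mem=10
  op6 P3: load  L7 → I/O/I/S on L7; bus BusRd; mem=20
  op7 P1: store L3 := 85 → I/M/I/I on L3; bus BusRdX; mem=90
  op8 P1: store L5 := 78 → I/M/I/I on L5; bus (none); mem=20
  op9 P0: load  L6 → E/I/I/I on L6; bus BusRd; mem=90
  op10 P2: store L6 := 5 → I/I/M/I on L6; bus BusRdX; mem=90
  op11 P1: store L3 := 49 → I/M/I/I on L3; bus (none); mem=90
  op12 P2: store L1 := 58 → I/I/M/I on L1; bus BusUpgr; mem=10
  op13 P3: store L1 := 14 → I/I/I/M on L1; bus BusRdX Flush; mem=58
  op14 P2: load  L3 → I/O/S/I on L3; bus BusRd; mem=90

bus = BusRdX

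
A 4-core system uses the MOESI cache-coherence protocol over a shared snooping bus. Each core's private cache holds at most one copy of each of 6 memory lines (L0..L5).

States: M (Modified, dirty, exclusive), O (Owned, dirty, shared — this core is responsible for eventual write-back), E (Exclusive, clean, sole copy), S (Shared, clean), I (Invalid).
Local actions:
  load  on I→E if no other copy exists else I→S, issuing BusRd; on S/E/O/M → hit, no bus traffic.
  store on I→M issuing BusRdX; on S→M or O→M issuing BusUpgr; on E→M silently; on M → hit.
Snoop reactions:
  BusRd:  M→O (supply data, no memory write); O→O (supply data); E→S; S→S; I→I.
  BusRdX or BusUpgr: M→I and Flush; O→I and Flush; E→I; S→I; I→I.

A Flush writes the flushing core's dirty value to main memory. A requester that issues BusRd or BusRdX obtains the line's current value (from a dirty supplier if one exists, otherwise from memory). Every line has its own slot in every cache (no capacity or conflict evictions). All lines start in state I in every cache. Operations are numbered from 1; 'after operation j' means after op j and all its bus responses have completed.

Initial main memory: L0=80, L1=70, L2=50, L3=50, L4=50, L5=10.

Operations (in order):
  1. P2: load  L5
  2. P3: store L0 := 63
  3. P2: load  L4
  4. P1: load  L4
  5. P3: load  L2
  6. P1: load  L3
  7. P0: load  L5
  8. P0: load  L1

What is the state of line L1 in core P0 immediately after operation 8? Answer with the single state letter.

[1] P2: load  L5 | P0:I, P1:I, P2:E(10), P3:I | bus: BusRd
[2] P3: store L0 := 63 | P0:I, P1:I, P2:I, P3:M(63) | bus: BusRdX
[3] P2: load  L4 | P0:I, P1:I, P2:E(50), P3:I | bus: BusRd
[4] P1: load  L4 | P0:I, P1:S(50), P2:S(50), P3:I | bus: BusRd
[5] P3: load  L2 | P0:I, P1:I, P2:I, P3:E(50) | bus: BusRd
[6] P1: load  L3 | P0:I, P1:E(50), P2:I, P3:I | bus: BusRd
[7] P0: load  L5 | P0:S(10), P1:I, P2:S(10), P3:I | bus: BusRd
[8] P0: load  L1 | P0:E(70), P1:I, P2:I, P3:I | bus: BusRd

state = E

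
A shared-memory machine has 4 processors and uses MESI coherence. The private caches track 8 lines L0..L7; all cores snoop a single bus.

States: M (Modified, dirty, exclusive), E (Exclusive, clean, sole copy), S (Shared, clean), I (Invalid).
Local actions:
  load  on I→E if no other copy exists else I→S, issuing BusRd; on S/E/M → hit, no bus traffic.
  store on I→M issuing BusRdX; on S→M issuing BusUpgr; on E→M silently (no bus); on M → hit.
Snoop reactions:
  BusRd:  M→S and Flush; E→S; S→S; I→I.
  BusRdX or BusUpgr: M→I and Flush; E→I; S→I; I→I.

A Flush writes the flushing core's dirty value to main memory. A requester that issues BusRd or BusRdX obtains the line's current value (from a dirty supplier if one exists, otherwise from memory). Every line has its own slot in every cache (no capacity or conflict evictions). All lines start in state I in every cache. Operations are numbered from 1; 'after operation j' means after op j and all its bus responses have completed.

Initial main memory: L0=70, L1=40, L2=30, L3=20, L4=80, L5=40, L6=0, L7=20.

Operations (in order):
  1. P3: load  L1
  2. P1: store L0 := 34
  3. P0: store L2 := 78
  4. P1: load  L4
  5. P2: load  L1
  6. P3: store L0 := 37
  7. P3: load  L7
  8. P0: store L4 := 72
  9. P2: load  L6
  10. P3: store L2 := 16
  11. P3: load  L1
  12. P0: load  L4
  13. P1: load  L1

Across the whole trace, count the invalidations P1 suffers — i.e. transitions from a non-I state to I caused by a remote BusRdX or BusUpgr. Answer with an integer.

invalidations = 2

step 1: P3: load  L1  ⟶  IIIE  (L1)  txn=BusRd  M[L1]=40
step 2: P1: store L0 := 34  ⟶  IMII  (L0)  txn=BusRdX  M[L0]=70
step 3: P0: store L2 := 78  ⟶  MIII  (L2)  txn=BusRdX  M[L2]=30
step 4: P1: load  L4  ⟶  IEII  (L4)  txn=BusRd  M[L4]=80
step 5: P2: load  L1  ⟶  IISS  (L1)  txn=BusRd  M[L1]=40
step 6: P3: store L0 := 37  ⟶  IIIM  (L0)  txn=BusRdX+Flush  M[L0]=34
step 7: P3: load  L7  ⟶  IIIE  (L7)  txn=BusRd  M[L7]=20
step 8: P0: store L4 := 72  ⟶  MIII  (L4)  txn=BusRdX  M[L4]=80
step 9: P2: load  L6  ⟶  IIEI  (L6)  txn=BusRd  M[L6]=0
step 10: P3: store L2 := 16  ⟶  IIIM  (L2)  txn=BusRdX+Flush  M[L2]=78
step 11: P3: load  L1  ⟶  IISS  (L1)  txn=∅  M[L1]=40
step 12: P0: load  L4  ⟶  MIII  (L4)  txn=∅  M[L4]=80
step 13: P1: load  L1  ⟶  ISSS  (L1)  txn=BusRd  M[L1]=40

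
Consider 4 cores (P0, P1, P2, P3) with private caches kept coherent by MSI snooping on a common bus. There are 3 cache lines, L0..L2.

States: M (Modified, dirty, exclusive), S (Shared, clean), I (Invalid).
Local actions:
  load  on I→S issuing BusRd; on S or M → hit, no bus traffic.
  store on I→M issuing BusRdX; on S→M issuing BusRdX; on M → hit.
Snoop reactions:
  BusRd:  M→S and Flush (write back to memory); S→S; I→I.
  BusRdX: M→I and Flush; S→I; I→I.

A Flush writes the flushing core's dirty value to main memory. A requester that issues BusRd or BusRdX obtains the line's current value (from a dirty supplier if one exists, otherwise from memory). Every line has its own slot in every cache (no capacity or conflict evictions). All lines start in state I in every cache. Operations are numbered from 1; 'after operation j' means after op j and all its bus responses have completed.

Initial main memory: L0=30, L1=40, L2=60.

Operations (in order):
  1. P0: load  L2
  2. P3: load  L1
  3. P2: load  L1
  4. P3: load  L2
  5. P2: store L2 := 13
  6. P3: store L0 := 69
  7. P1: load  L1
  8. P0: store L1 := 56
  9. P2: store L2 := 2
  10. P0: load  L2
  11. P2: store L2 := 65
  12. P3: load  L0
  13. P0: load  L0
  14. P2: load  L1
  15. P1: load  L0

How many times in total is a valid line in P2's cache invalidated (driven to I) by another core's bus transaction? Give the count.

  op1 P0: load  L2 → S/I/I/I on L2; bus BusRd; mem=60
  op2 P3: load  L1 → I/I/I/S on L1; bus BusRd; mem=40
  op3 P2: load  L1 → I/I/S/S on L1; bus BusRd; mem=40
  op4 P3: load  L2 → S/I/I/S on L2; bus BusRd; mem=60
  op5 P2: store L2 := 13 → I/I/M/I on L2; bus BusRdX; mem=60
  op6 P3: store L0 := 69 → I/I/I/M on L0; bus BusRdX; mem=30
  op7 P1: load  L1 → I/S/S/S on L1; bus BusRd; mem=40
  op8 P0: store L1 := 56 → M/I/I/I on L1; bus BusRdX; mem=40
  op9 P2: store L2 := 2 → I/I/M/I on L2; bus (none); mem=60
  op10 P0: load  L2 → S/I/S/I on L2; bus BusRd Flush; mem=2
  op11 P2: store L2 := 65 → I/I/M/I on L2; bus BusRdX; mem=2
  op12 P3: load  L0 → I/I/I/M on L0; bus (none); mem=30
  op13 P0: load  L0 → S/I/I/S on L0; bus BusRd Flush; mem=69
  op14 P2: load  L1 → S/I/S/I on L1; bus BusRd Flush; mem=56
  op15 P1: load  L0 → S/S/I/S on L0; bus BusRd; mem=69

invalidations = 1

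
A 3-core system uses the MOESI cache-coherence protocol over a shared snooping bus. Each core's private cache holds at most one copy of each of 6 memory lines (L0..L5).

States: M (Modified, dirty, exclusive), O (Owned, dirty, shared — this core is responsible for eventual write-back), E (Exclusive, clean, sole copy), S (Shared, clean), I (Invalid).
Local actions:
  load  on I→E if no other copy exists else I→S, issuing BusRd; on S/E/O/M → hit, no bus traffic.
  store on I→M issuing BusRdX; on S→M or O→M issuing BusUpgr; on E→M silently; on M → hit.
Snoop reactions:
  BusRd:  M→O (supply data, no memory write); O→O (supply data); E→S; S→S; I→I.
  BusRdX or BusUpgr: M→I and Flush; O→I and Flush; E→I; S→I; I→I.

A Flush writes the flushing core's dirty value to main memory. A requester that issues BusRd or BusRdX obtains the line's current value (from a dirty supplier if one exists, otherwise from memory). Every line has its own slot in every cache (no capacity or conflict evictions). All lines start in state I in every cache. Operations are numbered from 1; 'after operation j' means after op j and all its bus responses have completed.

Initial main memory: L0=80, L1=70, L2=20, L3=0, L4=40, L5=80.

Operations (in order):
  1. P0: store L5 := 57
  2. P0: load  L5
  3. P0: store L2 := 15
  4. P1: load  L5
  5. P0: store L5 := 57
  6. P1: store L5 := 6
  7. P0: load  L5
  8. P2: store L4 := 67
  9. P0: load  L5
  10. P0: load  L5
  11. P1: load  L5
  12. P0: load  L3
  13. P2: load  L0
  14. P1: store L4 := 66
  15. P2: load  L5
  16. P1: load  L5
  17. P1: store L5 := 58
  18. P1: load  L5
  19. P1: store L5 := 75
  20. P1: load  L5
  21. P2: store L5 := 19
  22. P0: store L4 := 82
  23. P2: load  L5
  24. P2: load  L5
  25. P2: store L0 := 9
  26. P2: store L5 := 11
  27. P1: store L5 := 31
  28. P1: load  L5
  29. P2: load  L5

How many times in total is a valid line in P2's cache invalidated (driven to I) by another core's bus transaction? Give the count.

  op1 P0: store L5 := 57 → M/I/I on L5; bus BusRdX; mem=80
  op2 P0: load  L5 → M/I/I on L5; bus (none); mem=80
  op3 P0: store L2 := 15 → M/I/I on L2; bus BusRdX; mem=20
  op4 P1: load  L5 → O/S/I on L5; bus BusRd; mem=80
  op5 P0: store L5 := 57 → M/I/I on L5; bus BusUpgr; mem=80
  op6 P1: store L5 := 6 → I/M/I on L5; bus BusRdX Flush; mem=57
  op7 P0: load  L5 → S/O/I on L5; bus BusRd; mem=57
  op8 P2: store L4 := 67 → I/I/M on L4; bus BusRdX; mem=40
  op9 P0: load  L5 → S/O/I on L5; bus (none); mem=57
  op10 P0: load  L5 → S/O/I on L5; bus (none); mem=57
  op11 P1: load  L5 → S/O/I on L5; bus (none); mem=57
  op12 P0: load  L3 → E/I/I on L3; bus BusRd; mem=0
  op13 P2: load  L0 → I/I/E on L0; bus BusRd; mem=80
  op14 P1: store L4 := 66 → I/M/I on L4; bus BusRdX Flush; mem=67
  op15 P2: load  L5 → S/O/S on L5; bus BusRd; mem=57
  op16 P1: load  L5 → S/O/S on L5; bus (none); mem=57
  op17 P1: store L5 := 58 → I/M/I on L5; bus BusUpgr; mem=57
  op18 P1: load  L5 → I/M/I on L5; bus (none); mem=57
  op19 P1: store L5 := 75 → I/M/I on L5; bus (none); mem=57
  op20 P1: load  L5 → I/M/I on L5; bus (none); mem=57
  op21 P2: store L5 := 19 → I/I/M on L5; bus BusRdX Flush; mem=75
  op22 P0: store L4 := 82 → M/I/I on L4; bus BusRdX Flush; mem=66
  op23 P2: load  L5 → I/I/M on L5; bus (none); mem=75
  op24 P2: load  L5 → I/I/M on L5; bus (none); mem=75
  op25 P2: store L0 := 9 → I/I/M on L0; bus (none); mem=80
  op26 P2: store L5 := 11 → I/I/M on L5; bus (none); mem=75
  op27 P1: store L5 := 31 → I/M/I on L5; bus BusRdX Flush; mem=11
  op28 P1: load  L5 → I/M/I on L5; bus (none); mem=11
  op29 P2: load  L5 → I/O/S on L5; bus BusRd; mem=11

invalidations = 3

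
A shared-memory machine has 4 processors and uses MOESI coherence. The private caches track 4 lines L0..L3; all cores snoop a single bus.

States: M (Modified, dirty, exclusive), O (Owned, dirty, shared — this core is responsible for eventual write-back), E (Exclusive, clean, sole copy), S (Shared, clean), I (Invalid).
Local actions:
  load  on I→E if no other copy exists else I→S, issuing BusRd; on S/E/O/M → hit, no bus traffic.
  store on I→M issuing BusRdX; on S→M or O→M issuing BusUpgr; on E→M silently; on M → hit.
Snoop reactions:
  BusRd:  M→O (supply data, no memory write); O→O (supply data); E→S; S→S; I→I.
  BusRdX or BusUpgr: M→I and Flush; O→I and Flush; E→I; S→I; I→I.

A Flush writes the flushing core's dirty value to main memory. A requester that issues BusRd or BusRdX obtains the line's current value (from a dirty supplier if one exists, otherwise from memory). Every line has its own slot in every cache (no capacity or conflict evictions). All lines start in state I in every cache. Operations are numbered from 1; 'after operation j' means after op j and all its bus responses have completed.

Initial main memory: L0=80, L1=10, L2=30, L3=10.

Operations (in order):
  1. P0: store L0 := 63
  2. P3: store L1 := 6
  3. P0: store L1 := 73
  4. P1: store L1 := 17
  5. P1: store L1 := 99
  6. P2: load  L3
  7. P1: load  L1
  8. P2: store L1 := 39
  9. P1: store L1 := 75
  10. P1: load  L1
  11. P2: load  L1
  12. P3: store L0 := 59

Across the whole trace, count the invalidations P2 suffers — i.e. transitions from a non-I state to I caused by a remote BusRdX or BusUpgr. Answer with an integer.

invalidations = 1

[1] P0: store L0 := 63 | P0:M(63), P1:I, P2:I, P3:I | bus: BusRdX
[2] P3: store L1 := 6 | P0:I, P1:I, P2:I, P3:M(6) | bus: BusRdX
[3] P0: store L1 := 73 | P0:M(73), P1:I, P2:I, P3:I | bus: BusRdX,Flush
[4] P1: store L1 := 17 | P0:I, P1:M(17), P2:I, P3:I | bus: BusRdX,Flush
[5] P1: store L1 := 99 | P0:I, P1:M(99), P2:I, P3:I | bus: none
[6] P2: load  L3 | P0:I, P1:I, P2:E(10), P3:I | bus: BusRd
[7] P1: load  L1 | P0:I, P1:M(99), P2:I, P3:I | bus: none
[8] P2: store L1 := 39 | P0:I, P1:I, P2:M(39), P3:I | bus: BusRdX,Flush
[9] P1: store L1 := 75 | P0:I, P1:M(75), P2:I, P3:I | bus: BusRdX,Flush
[10] P1: load  L1 | P0:I, P1:M(75), P2:I, P3:I | bus: none
[11] P2: load  L1 | P0:I, P1:O(75), P2:S(75), P3:I | bus: BusRd
[12] P3: store L0 := 59 | P0:I, P1:I, P2:I, P3:M(59) | bus: BusRdX,Flush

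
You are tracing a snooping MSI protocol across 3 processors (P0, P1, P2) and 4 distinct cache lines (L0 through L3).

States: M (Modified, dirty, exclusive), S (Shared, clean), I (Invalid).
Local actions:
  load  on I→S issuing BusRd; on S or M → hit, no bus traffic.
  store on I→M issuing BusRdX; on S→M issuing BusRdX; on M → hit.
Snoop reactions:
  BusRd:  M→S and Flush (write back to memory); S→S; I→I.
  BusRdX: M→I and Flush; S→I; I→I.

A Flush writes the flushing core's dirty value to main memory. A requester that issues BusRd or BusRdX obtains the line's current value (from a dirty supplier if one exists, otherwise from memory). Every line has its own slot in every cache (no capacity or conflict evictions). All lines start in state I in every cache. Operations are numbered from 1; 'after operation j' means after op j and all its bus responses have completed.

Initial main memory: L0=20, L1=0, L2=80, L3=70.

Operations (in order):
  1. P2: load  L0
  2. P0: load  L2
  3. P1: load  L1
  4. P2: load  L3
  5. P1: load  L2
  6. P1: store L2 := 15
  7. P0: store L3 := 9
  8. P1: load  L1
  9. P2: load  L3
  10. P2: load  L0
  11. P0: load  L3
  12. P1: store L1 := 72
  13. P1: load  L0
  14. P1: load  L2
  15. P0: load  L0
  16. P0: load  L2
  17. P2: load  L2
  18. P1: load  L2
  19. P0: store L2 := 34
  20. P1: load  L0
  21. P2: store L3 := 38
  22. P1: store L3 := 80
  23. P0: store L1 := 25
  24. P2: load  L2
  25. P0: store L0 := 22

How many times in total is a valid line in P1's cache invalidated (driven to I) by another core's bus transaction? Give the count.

1. P2: load  L0  bus=[BusRd]  L0: P0=I P1=I P2=S  mem[L0]=20
2. P0: load  L2  bus=[BusRd]  L2: P0=S P1=I P2=I  mem[L2]=80
3. P1: load  L1  bus=[BusRd]  L1: P0=I P1=S P2=I  mem[L1]=0
4. P2: load  L3  bus=[BusRd]  L3: P0=I P1=I P2=S  mem[L3]=70
5. P1: load  L2  bus=[BusRd]  L2: P0=S P1=S P2=I  mem[L2]=80
6. P1: store L2 := 15  bus=[BusRdX]  L2: P0=I P1=M P2=I  mem[L2]=80
7. P0: store L3 := 9  bus=[BusRdX]  L3: P0=M P1=I P2=I  mem[L3]=70
8. P1: load  L1  bus=[-]  L1: P0=I P1=S P2=I  mem[L1]=0
9. P2: load  L3  bus=[BusRd,Flush]  L3: P0=S P1=I P2=S  mem[L3]=9
10. P2: load  L0  bus=[-]  L0: P0=I P1=I P2=S  mem[L0]=20
11. P0: load  L3  bus=[-]  L3: P0=S P1=I P2=S  mem[L3]=9
12. P1: store L1 := 72  bus=[BusRdX]  L1: P0=I P1=M P2=I  mem[L1]=0
13. P1: load  L0  bus=[BusRd]  L0: P0=I P1=S P2=S  mem[L0]=20
14. P1: load  L2  bus=[-]  L2: P0=I P1=M P2=I  mem[L2]=80
15. P0: load  L0  bus=[BusRd]  L0: P0=S P1=S P2=S  mem[L0]=20
16. P0: load  L2  bus=[BusRd,Flush]  L2: P0=S P1=S P2=I  mem[L2]=15
17. P2: load  L2  bus=[BusRd]  L2: P0=S P1=S P2=S  mem[L2]=15
18. P1: load  L2  bus=[-]  L2: P0=S P1=S P2=S  mem[L2]=15
19. P0: store L2 := 34  bus=[BusRdX]  L2: P0=M P1=I P2=I  mem[L2]=15
20. P1: load  L0  bus=[-]  L0: P0=S P1=S P2=S  mem[L0]=20
21. P2: store L3 := 38  bus=[BusRdX]  L3: P0=I P1=I P2=M  mem[L3]=9
22. P1: store L3 := 80  bus=[BusRdX,Flush]  L3: P0=I P1=M P2=I  mem[L3]=38
23. P0: store L1 := 25  bus=[BusRdX,Flush]  L1: P0=M P1=I P2=I  mem[L1]=72
24. P2: load  L2  bus=[BusRd,Flush]  L2: P0=S P1=I P2=S  mem[L2]=34
25. P0: store L0 := 22  bus=[BusRdX]  L0: P0=M P1=I P2=I  mem[L0]=20

invalidations = 3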